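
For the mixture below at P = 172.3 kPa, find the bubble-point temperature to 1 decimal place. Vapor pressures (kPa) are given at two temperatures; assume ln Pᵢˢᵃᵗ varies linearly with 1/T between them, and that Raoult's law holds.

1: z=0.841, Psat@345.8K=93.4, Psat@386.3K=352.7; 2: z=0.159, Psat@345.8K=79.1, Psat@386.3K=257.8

T = 364.4 K

Bubble-point temperature: ΣzᵢPᵢˢᵃᵗ(T) = P. Interpolate ln Pᵢˢᵃᵗ = aᵢ + bᵢ/T.
  T = 345.8 K: ΣzᵢPᵢˢᵃᵗ = 91.13 kPa
  T = 386.3 K: ΣzᵢPᵢˢᵃᵗ = 337.61 kPa
  T = 366.1 K: ΣzᵢPᵢˢᵃᵗ = 182.11 kPa
  T = 356.0 K: ΣzᵢPᵢˢᵃᵗ = 130.31 kPa
  T = 361.1 K: ΣzᵢPᵢˢᵃᵗ = 154.66 kPa
  T = 363.6 K: ΣzᵢPᵢˢᵃᵗ = 167.92 kPa
Interpolating between 363.6 K and 366.1 K gives T ≈ 364.4 K.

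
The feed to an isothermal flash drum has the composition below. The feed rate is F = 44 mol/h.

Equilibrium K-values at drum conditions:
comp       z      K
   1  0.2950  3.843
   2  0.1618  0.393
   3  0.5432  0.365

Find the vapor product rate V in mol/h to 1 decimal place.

Iterate (Newton) starting at V/F = 0.47:
  V/F = 0.4700: g = -0.27009, g' = -0.9986 → V/F = 0.1995
  V/F = 0.1995: g = 0.02840, g' = -1.3351 → V/F = 0.2208
  V/F = 0.2208: g = 0.00065, g' = -1.2757 → V/F = 0.2213
Converged at V/F = 0.2213.
Then V = V/F·F = 0.2213·44 = 9.7 mol/h and L = F − V = 34.3 mol/h.

V = 9.7 mol/h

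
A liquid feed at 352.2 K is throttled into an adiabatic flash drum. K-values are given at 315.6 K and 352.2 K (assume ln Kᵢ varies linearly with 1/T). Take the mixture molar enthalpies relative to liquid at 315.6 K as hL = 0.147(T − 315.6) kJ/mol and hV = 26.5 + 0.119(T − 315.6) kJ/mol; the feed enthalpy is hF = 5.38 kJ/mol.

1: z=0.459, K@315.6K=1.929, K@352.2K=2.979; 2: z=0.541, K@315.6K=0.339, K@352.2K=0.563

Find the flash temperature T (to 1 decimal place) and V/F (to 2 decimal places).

T = 319.1 K, V/F = 0.18

Adiabatic flash: solve Rachford–Rice at each trial T, then check hF = ψ·hV(T) + (1−ψ)·hL(T).
  T = 315.6 K: K = (1.929, 0.339), RR gives ψ = 0.112, H_out = 2.969 kJ/mol
  T = 352.2 K: K = (2.979, 0.563), RR gives ψ = 0.777, H_out = 25.174 kJ/mol
  T = 333.9 K: K = (2.426, 0.443), RR gives ψ = 0.445, H_out = 14.245 kJ/mol
  T = 324.8 K: K = (2.172, 0.389), RR gives ψ = 0.290, H_out = 8.957 kJ/mol
  T = 320.2 K: K = (2.048, 0.364), RR gives ψ = 0.205, H_out = 6.089 kJ/mol
  T = 317.9 K: K = (1.988, 0.351), RR gives ψ = 0.160, H_out = 4.568 kJ/mol
Linear interpolation between T = 317.9 (H_out = 4.568) and T = 320.2 (H_out = 6.089) on hF = 5.38 gives T ≈ 319.1 K, at which ψ = 0.18.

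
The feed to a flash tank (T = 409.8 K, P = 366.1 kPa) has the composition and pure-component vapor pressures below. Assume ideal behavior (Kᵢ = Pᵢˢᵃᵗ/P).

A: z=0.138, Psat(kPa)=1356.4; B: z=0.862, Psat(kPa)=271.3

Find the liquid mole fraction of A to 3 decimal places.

x_A = 0.087

Raoult's law: Kᵢ = Pᵢˢᵃᵗ/P = Pᵢˢᵃᵗ/366.1.
  K_A = 1356.4/366.1 = 3.70500, K_B = 271.3/366.1 = 0.74105
Rachford–Rice: g(V/F) = Σ zᵢ(Kᵢ−1)/(1+V/F(Kᵢ−1)) = 0.
g(0) = ΣzᵢKᵢ − 1 = 0.150 and g(1) = 1 − Σzᵢ/Kᵢ = -0.200, so a root lies in (0, 1).
Iterate (Newton) starting at V/F = 0.5:
  V/F = 0.500: g = -0.0977, g' = -0.259 → V/F = 0.122
  V/F = 0.122: g = 0.0500, g' = -0.632 → V/F = 0.201
  V/F = 0.201: g = 0.0061, g' = -0.487 → V/F = 0.214
Converged at V/F = 0.214.
Compositions from xᵢ = zᵢ/(1+V/F(Kᵢ−1)), yᵢ = Kᵢxᵢ:
  A: x = 0.087, y = 0.324
  B: x = 0.913, y = 0.676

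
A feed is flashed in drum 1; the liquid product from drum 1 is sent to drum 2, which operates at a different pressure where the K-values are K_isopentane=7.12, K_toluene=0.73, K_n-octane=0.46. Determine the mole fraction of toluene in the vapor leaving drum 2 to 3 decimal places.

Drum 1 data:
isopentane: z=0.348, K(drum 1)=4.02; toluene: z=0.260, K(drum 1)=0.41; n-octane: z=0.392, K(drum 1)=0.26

y_toluene (drum 2) = 0.249

Drum 1:
Newton–Raphson from ψ₁ = 0.5:
  ψ₁ = 0.500: g = -0.2593, g' = -1.227 → ψ₁ = 0.289
  ψ₁ = 0.289: g = 0.0078, g' = -1.385 → ψ₁ = 0.294
Converged at ψ₁ = 0.294.
Drum-1 compositions:
  isopentane: x = 0.184, y = 0.741
  toluene: x = 0.315, y = 0.129
  n-octane: x = 0.501, y = 0.130
Drum-2 feed = drum-1 liquid: z₂ = (0.1843, 0.3146, 0.5011).
Drum 2:
Material balance + equilibrium reduce to Σ zᵢ(Kᵢ−1)/(1+ψ₂(Kᵢ−1)) = 0.
Feasibility: ΣzᵢKᵢ = 1.772, Σzᵢ/Kᵢ = 1.546 — both > 1, two phases present.
Newton–Raphson from ψ₂ = 0.5:
  ψ₂ = 0.500: g = -0.1912, g' = -0.724 → ψ₂ = 0.236
  ψ₂ = 0.236: g = 0.0607, g' = -1.374 → ψ₂ = 0.280
  ψ₂ = 0.280: g = 0.0048, g' = -1.167 → ψ₂ = 0.284
Converged at ψ₂ = 0.284.
  isopentane: x = 0.067, y = 0.479
  toluene: x = 0.341, y = 0.249
  n-octane: x = 0.592, y = 0.272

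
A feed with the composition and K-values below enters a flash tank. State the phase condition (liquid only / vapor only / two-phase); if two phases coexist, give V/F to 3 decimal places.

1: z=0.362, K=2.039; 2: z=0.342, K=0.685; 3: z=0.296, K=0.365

ΣzᵢKᵢ = 1.080; Σzᵢ/Kᵢ = 1.488.
Both exceed 1, so a two-phase solution exists.
Rachford–Rice: g(ψ) = Σ zᵢ(Kᵢ−1)/(1+ψ(Kᵢ−1)) = 0.
Newton–Raphson from ψ = 0.6:
  ψ = 0.600: g = -0.2048, g' = -0.511 → ψ = 0.200
  ψ = 0.200: g = -0.0186, g' = -0.463 → ψ = 0.159
  ψ = 0.159: g = 0.0002, g' = -0.473 → ψ = 0.160
Converged at ψ = 0.160.

two-phase, V/F = 0.160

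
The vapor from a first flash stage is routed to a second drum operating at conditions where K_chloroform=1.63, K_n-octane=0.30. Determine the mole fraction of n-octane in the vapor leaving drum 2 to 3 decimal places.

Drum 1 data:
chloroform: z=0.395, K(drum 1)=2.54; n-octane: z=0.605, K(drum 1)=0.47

Drum 1:
Let ψ₁ = V/F and solve Σ zᵢ(Kᵢ−1)/(1+ψ₁(Kᵢ−1)) = 0.
g(0) = ΣzᵢKᵢ − 1 = 0.288 and g(1) = 1 − Σzᵢ/Kᵢ = -0.443, so a root lies in (0, 1).
Binary case is linear: z₁(K₁−1)(1+ψ₁(K₂−1)) + z₂(K₂−1)(1+ψ₁(K₁−1)) = 0
⇒ ψ₁ = [z₁(K₁−1)+z₂(K₂−1)] / [−(K₁−1)(K₂−1)] = 0.2877/0.8162 = 0.352
Drum-1 compositions:
  chloroform: x = 0.256, y = 0.650
  n-octane: x = 0.744, y = 0.350
Drum-2 feed = drum-1 vapor: z₂ = (0.6503, 0.3497).
Drum 2:
Rachford–Rice: g(ψ₂) = Σ zᵢ(Kᵢ−1)/(1+ψ₂(Kᵢ−1)) = 0.
g(0) = ΣzᵢKᵢ − 1 = 0.165 and g(1) = 1 − Σzᵢ/Kᵢ = -0.565, so a root lies in (0, 1).
Newton–Raphson from ψ₂ = 0.5:
  ψ₂ = 0.500: g = -0.0650, g' = -0.555 → ψ₂ = 0.383
  ψ₂ = 0.383: g = -0.0043, g' = -0.487 → ψ₂ = 0.374
Converged at ψ₂ = 0.374.
  chloroform: x = 0.526, y = 0.858
  n-octane: x = 0.474, y = 0.142

y_n-octane (drum 2) = 0.142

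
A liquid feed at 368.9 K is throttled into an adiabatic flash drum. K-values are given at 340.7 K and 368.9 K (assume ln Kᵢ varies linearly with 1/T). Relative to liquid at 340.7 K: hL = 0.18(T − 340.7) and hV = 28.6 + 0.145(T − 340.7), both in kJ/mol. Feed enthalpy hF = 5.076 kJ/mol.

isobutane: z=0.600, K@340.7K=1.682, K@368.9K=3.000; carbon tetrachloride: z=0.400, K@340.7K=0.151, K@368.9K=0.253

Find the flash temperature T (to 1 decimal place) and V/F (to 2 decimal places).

T = 342.2 K, V/F = 0.17

Adiabatic flash: solve Rachford–Rice at each trial T, then check hF = ψ·hV(T) + (1−ψ)·hL(T).
  T = 340.7 K: K = (1.682, 0.151), RR gives ψ = 0.120, H_out = 3.438 kJ/mol
  T = 368.9 K: K = (3.000, 0.253), RR gives ψ = 0.603, H_out = 21.733 kJ/mol
  T = 354.8 K: K = (2.272, 0.197), RR gives ψ = 0.433, H_out = 14.715 kJ/mol
  T = 347.8 K: K = (1.963, 0.173), RR gives ψ = 0.310, H_out = 10.080 kJ/mol
  T = 344.2 K: K = (1.817, 0.162), RR gives ψ = 0.226, H_out = 7.063 kJ/mol
  T = 342.4 K: K = (1.746, 0.156), RR gives ψ = 0.175, H_out = 5.304 kJ/mol
Linear interpolation between T = 340.7 (H_out = 3.438) and T = 342.4 (H_out = 5.304) on hF = 5.076 gives T ≈ 342.2 K, at which ψ = 0.17.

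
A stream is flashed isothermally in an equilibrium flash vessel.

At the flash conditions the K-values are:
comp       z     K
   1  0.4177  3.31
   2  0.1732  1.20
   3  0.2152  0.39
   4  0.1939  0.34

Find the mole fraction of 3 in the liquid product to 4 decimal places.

Material balance + equilibrium reduce to Σ zᵢ(Kᵢ−1)/(1+V/F(Kᵢ−1)) = 0.
g(0) = ΣzᵢKᵢ − 1 = 0.7403 and g(1) = 1 − Σzᵢ/Kᵢ = -0.3926, so a root lies in (0, 1).
Newton iteration, V/F⁰ = 0.5:
  V/F = 0.5000: g = 0.09935, g' = -0.8396 → V/F = 0.6183
  V/F = 0.6183: g = 0.00120, g' = -0.8310 → V/F = 0.6198
Converged at V/F = 0.6198.
Compositions from xᵢ = zᵢ/(1+V/F(Kᵢ−1)), yᵢ = Kᵢxᵢ:
  1: x = 0.1718, y = 0.5686
  2: x = 0.1541, y = 0.1849
  3: x = 0.3460, y = 0.1349
  4: x = 0.3281, y = 0.1116

x_3 = 0.3460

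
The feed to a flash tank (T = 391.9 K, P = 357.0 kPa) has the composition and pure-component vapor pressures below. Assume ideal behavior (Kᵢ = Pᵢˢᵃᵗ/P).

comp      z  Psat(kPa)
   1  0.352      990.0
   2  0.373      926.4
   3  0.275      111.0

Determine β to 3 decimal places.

β = 0.888

Raoult's law: Kᵢ = Pᵢˢᵃᵗ/P = Pᵢˢᵃᵗ/357.0.
  K_1 = 990.0/357.0 = 2.77311, K_2 = 926.4/357.0 = 2.59496, K_3 = 111.0/357.0 = 0.31092
Rachford–Rice: g(β) = Σ zᵢ(Kᵢ−1)/(1+β(Kᵢ−1)) = 0.
Check two-phase: ΣzᵢKᵢ = 2.030 > 1 and Σzᵢ/Kᵢ = 1.155 > 1, so g(0) = 1.030 > 0 and g(1) = -0.155 < 0.
Iterate (Newton) starting at β = 0.42:
  β = 0.420: g = 0.4473, g' = -0.962 → β = 0.885
  β = 0.885: g = 0.0042, g' = -1.188 → β = 0.888
Converged at β = 0.888.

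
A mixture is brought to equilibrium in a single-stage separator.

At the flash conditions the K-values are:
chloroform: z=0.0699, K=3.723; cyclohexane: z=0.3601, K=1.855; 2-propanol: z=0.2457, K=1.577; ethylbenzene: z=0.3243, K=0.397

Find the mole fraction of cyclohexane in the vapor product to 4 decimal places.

y_cyclohexane = 0.4099

Rachford–Rice: g(β) = Σ zᵢ(Kᵢ−1)/(1+β(Kᵢ−1)) = 0.
g(0) = ΣzᵢKᵢ − 1 = 0.4444 and g(1) = 1 − Σzᵢ/Kᵢ = -0.1856, so a root lies in (0, 1).
Newton–Raphson from β = 0.57:
  β = 0.5700: g = 0.09030, g' = -0.5187 → β = 0.7441
  β = 0.7441: g = -0.00445, g' = -0.5829 → β = 0.7365
  β = 0.7365: g = -0.00002, g' = -0.5783 → β = 0.7364
Converged at β = 0.7364.
Compositions from xᵢ = zᵢ/(1+β(Kᵢ−1)), yᵢ = Kᵢxᵢ:
  chloroform: x = 0.0233, y = 0.0866
  cyclohexane: x = 0.2210, y = 0.4099
  2-propanol: x = 0.1724, y = 0.2719
  ethylbenzene: x = 0.5833, y = 0.2316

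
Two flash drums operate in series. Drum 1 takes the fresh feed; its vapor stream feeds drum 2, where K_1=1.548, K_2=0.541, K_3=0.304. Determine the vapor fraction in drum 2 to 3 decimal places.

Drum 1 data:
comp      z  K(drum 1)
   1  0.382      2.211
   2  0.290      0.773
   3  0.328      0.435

V/F (drum 2) = 0.223

Drum 1:
Material balance + equilibrium reduce to Σ zᵢ(Kᵢ−1)/(1+ψ₁(Kᵢ−1)) = 0.
g(0) = ΣzᵢKᵢ − 1 = 0.211 and g(1) = 1 − Σzᵢ/Kᵢ = -0.302, so a root lies in (0, 1).
Iterate (Newton) starting at ψ₁ = 0.5:
  ψ₁ = 0.500: g = -0.0444, g' = -0.440 → ψ₁ = 0.399
  ψ₁ = 0.399: g = 0.0002, g' = -0.447 → ψ₁ = 0.400
Converged at ψ₁ = 0.400.
Drum-1 compositions:
  1: x = 0.257, y = 0.569
  2: x = 0.319, y = 0.247
  3: x = 0.424, y = 0.184
Drum-2 feed = drum-1 vapor: z₂ = (0.5692, 0.2465, 0.1843).
Drum 2:
Rachford–Rice: g(ψ₂) = Σ zᵢ(Kᵢ−1)/(1+ψ₂(Kᵢ−1)) = 0.
Check two-phase: ΣzᵢKᵢ = 1.070 > 1 and Σzᵢ/Kᵢ = 1.430 > 1, so g(0) = 0.070 > 0 and g(1) = -0.430 < 0.
Newton–Raphson from ψ₂ = 0.5:
  ψ₂ = 0.500: g = -0.0988, g' = -0.403 → ψ₂ = 0.255
  ψ₂ = 0.255: g = -0.0104, g' = -0.330 → ψ₂ = 0.223
Converged at ψ₂ = 0.223.
  1: x = 0.507, y = 0.785
  2: x = 0.275, y = 0.149
  3: x = 0.218, y = 0.066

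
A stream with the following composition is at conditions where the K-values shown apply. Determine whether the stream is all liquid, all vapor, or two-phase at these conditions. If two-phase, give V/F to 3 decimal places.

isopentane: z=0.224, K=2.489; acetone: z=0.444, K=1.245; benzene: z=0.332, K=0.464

two-phase, V/F = 0.624

ΣzᵢKᵢ = 1.264; Σzᵢ/Kᵢ = 1.162.
Both exceed 1, so a two-phase solution exists.
Rachford–Rice: g(ψ) = Σ zᵢ(Kᵢ−1)/(1+ψ(Kᵢ−1)) = 0.
Iterate (Newton) starting at ψ = 0.5:
  ψ = 0.500: g = 0.0450, g' = -0.362 → ψ = 0.624
Converged at ψ = 0.624.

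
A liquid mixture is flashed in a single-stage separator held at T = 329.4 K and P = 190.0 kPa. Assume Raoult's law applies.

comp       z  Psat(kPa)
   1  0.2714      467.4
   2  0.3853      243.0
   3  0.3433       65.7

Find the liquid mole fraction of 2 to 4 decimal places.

x_2 = 0.3397

Raoult's law: Kᵢ = Pᵢˢᵃᵗ/P = Pᵢˢᵃᵗ/190.0.
  K_1 = 467.4/190.0 = 2.460000, K_2 = 243.0/190.0 = 1.278947, K_3 = 65.7/190.0 = 0.345789
Material balance + equilibrium reduce to Σ zᵢ(Kᵢ−1)/(1+β(Kᵢ−1)) = 0.
Check two-phase: ΣzᵢKᵢ = 1.2791 > 1 and Σzᵢ/Kᵢ = 1.4044 > 1, so g(0) = 0.2791 > 0 and g(1) = -0.4044 < 0.
Newton iteration, β⁰ = 0.47:
  β = 0.4700: g = 0.00570, g' = -0.5333 → β = 0.4807
Converged at β = 0.4807.
Compositions from xᵢ = zᵢ/(1+β(Kᵢ−1)), yᵢ = Kᵢxᵢ:
  1: x = 0.1595, y = 0.3923
  2: x = 0.3397, y = 0.4345
  3: x = 0.5008, y = 0.1732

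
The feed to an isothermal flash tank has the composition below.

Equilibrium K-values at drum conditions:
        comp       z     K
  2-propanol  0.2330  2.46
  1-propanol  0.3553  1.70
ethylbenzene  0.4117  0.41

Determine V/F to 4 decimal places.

V/F = 0.5655

Material balance + equilibrium reduce to Σ zᵢ(Kᵢ−1)/(1+V/F(Kᵢ−1)) = 0.
g(0) = ΣzᵢKᵢ − 1 = 0.3460 and g(1) = 1 − Σzᵢ/Kᵢ = -0.3079, so a root lies in (0, 1).
Iterate (Newton) starting at V/F = 0.35:
  V/F = 0.3500: g = 0.11879, g' = -0.5575 → V/F = 0.5631
  V/F = 0.5631: g = 0.00134, g' = -0.5605 → V/F = 0.5655
Converged at V/F = 0.5655.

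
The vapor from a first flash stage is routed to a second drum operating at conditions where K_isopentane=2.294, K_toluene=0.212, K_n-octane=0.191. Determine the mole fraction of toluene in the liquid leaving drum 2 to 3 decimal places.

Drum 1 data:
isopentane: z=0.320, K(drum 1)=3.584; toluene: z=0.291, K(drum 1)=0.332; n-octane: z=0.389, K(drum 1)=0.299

x_toluene (drum 2) = 0.273

Drum 1:
Material balance + equilibrium reduce to Σ zᵢ(Kᵢ−1)/(1+ψ₁(Kᵢ−1)) = 0.
Feasibility: ΣzᵢKᵢ = 1.360, Σzᵢ/Kᵢ = 2.267 — both > 1, two phases present.
Newton iteration, ψ₁⁰ = 0.5:
  ψ₁ = 0.500: g = -0.3510, g' = -1.153 → ψ₁ = 0.196
  ψ₁ = 0.196: g = 0.0098, g' = -1.372 → ψ₁ = 0.203
Converged at ψ₁ = 0.203.
Drum-1 compositions:
  isopentane: x = 0.210, y = 0.753
  toluene: x = 0.337, y = 0.112
  n-octane: x = 0.453, y = 0.136
Drum-2 feed = drum-1 vapor: z₂ = (0.7527, 0.1117, 0.1356).
Drum 2:
Newton–Raphson from ψ₂ = 0.5:
  ψ₂ = 0.500: g = 0.2619, g' = -0.904 → ψ₂ = 0.790
  ψ₂ = 0.790: g = -0.0552, g' = -1.475 → ψ₂ = 0.752
  ψ₂ = 0.752: g = -0.0030, g' = -1.322 → ψ₂ = 0.750
Converged at ψ₂ = 0.750.
  isopentane: x = 0.382, y = 0.876
  toluene: x = 0.273, y = 0.058
  n-octane: x = 0.345, y = 0.066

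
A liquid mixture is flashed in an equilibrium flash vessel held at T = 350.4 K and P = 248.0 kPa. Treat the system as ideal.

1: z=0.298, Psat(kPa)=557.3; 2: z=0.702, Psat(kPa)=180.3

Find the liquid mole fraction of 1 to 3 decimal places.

x_1 = 0.180

Raoult's law: Kᵢ = Pᵢˢᵃᵗ/P = Pᵢˢᵃᵗ/248.0.
  K_1 = 557.3/248.0 = 2.24718, K_2 = 180.3/248.0 = 0.72702
Binary case is linear: z₁(K₁−1)(1+ψ(K₂−1)) + z₂(K₂−1)(1+ψ(K₁−1)) = 0
⇒ ψ = [z₁(K₁−1)+z₂(K₂−1)] / [−(K₁−1)(K₂−1)] = 0.1800/0.3405 = 0.529
Compositions from xᵢ = zᵢ/(1+ψ(Kᵢ−1)), yᵢ = Kᵢxᵢ:
  1: x = 0.180, y = 0.404
  2: x = 0.820, y = 0.596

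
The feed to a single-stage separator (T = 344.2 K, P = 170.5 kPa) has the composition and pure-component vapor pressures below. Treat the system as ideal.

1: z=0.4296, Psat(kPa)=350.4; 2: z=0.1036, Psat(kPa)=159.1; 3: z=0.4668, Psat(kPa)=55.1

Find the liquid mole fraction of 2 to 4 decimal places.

Raoult's law: Kᵢ = Pᵢˢᵃᵗ/P = Pᵢˢᵃᵗ/170.5.
  K_1 = 350.4/170.5 = 2.055132, K_2 = 159.1/170.5 = 0.933138, K_3 = 55.1/170.5 = 0.323167
Rachford–Rice: g(β) = Σ zᵢ(Kᵢ−1)/(1+β(Kᵢ−1)) = 0.
Check two-phase: ΣzᵢKᵢ = 1.1304 > 1 and Σzᵢ/Kᵢ = 1.7645 > 1, so g(0) = 0.1304 > 0 and g(1) = -0.7645 < 0.
Newton–Raphson from β = 0.54:
  β = 0.5400: g = -0.21636, g' = -0.7257 → β = 0.2419
  β = 0.2419: g = -0.02371, g' = -0.6098 → β = 0.2030
Converged at β = 0.2030.
Compositions from xᵢ = zᵢ/(1+β(Kᵢ−1)), yᵢ = Kᵢxᵢ:
  1: x = 0.3538, y = 0.7271
  2: x = 0.1050, y = 0.0980
  3: x = 0.5412, y = 0.1749

x_2 = 0.1050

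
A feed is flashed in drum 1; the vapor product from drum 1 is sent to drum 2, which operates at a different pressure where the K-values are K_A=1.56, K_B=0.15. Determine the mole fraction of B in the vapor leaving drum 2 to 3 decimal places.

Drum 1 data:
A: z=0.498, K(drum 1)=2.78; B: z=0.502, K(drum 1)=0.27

Drum 1:
Binary case is linear: z₁(K₁−1)(1+ψ₁(K₂−1)) + z₂(K₂−1)(1+ψ₁(K₁−1)) = 0
⇒ ψ₁ = [z₁(K₁−1)+z₂(K₂−1)] / [−(K₁−1)(K₂−1)] = 0.5200/1.2994 = 0.400
Drum-1 compositions:
  A: x = 0.291, y = 0.809
  B: x = 0.709, y = 0.191
Drum-2 feed = drum-1 vapor: z₂ = (0.8085, 0.1915).
Drum 2:
Let ψ₂ = V/F and solve Σ zᵢ(Kᵢ−1)/(1+ψ₂(Kᵢ−1)) = 0.
Feasibility: ΣzᵢKᵢ = 1.290, Σzᵢ/Kᵢ = 1.795 — both > 1, two phases present.
Binary case is linear: z₁(K₁−1)(1+ψ₂(K₂−1)) + z₂(K₂−1)(1+ψ₂(K₁−1)) = 0
⇒ ψ₂ = [z₁(K₁−1)+z₂(K₂−1)] / [−(K₁−1)(K₂−1)] = 0.2900/0.4760 = 0.609
  A: x = 0.603, y = 0.940
  B: x = 0.397, y = 0.060

y_B (drum 2) = 0.060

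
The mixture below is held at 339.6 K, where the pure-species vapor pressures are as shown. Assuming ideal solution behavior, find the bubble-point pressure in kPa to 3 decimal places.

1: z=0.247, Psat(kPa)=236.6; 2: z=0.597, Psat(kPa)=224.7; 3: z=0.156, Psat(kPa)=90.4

At the bubble point ψ → 0, so ΣzᵢKᵢ = 1 with Kᵢ = Pᵢˢᵃᵗ/P ⇒ P = ΣzᵢPᵢˢᵃᵗ.
P = 0.247·236.6 + 0.597·224.7 + 0.156·90.4 = 206.688 kPa

Pbub = 206.688 kPa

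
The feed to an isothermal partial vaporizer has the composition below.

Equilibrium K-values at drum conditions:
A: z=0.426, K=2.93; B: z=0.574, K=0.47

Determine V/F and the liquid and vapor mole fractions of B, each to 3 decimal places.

V/F = 0.506, x_B = 0.785, y_B = 0.369

Material balance + equilibrium reduce to Σ zᵢ(Kᵢ−1)/(1+V/F(Kᵢ−1)) = 0.
g(0) = ΣzᵢKᵢ − 1 = 0.518 and g(1) = 1 − Σzᵢ/Kᵢ = -0.367, so a root lies in (0, 1).
Binary case is linear: z₁(K₁−1)(1+V/F(K₂−1)) + z₂(K₂−1)(1+V/F(K₁−1)) = 0
⇒ V/F = [z₁(K₁−1)+z₂(K₂−1)] / [−(K₁−1)(K₂−1)] = 0.5180/1.0229 = 0.506
Compositions from xᵢ = zᵢ/(1+V/F(Kᵢ−1)), yᵢ = Kᵢxᵢ:
  A: x = 0.215, y = 0.631
  B: x = 0.785, y = 0.369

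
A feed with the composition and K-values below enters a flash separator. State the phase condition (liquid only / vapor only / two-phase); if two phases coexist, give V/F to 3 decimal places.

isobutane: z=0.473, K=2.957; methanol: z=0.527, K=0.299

two-phase, V/F = 0.405

ΣzᵢKᵢ = 1.556; Σzᵢ/Kᵢ = 1.923.
Both exceed 1, so a two-phase solution exists.
Material balance + equilibrium reduce to Σ zᵢ(Kᵢ−1)/(1+ψ(Kᵢ−1)) = 0.
Binary case is linear: z₁(K₁−1)(1+ψ(K₂−1)) + z₂(K₂−1)(1+ψ(K₁−1)) = 0
⇒ ψ = [z₁(K₁−1)+z₂(K₂−1)] / [−(K₁−1)(K₂−1)] = 0.5562/1.3719 = 0.405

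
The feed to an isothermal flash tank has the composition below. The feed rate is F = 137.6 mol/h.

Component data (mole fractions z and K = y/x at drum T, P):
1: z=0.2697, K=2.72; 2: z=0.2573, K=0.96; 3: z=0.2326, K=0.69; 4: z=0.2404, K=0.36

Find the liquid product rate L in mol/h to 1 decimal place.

L = 89.4 mol/h

Let ψ = V/F and solve Σ zᵢ(Kᵢ−1)/(1+ψ(Kᵢ−1)) = 0.
Check two-phase: ΣzᵢKᵢ = 1.2276 > 1 and Σzᵢ/Kᵢ = 1.3721 > 1, so g(0) = 0.2276 > 0 and g(1) = -0.3721 < 0.
Newton iteration, ψ⁰ = 0.65:
  ψ = 0.6500: g = -0.14530, g' = -0.5021 → ψ = 0.3606
  ψ = 0.3606: g = -0.00533, g' = -0.4991 → ψ = 0.3499
  ψ = 0.3499: g = 0.00002, g' = -0.5030 → ψ = 0.3500
Converged at ψ = 0.3500.
Then V = ψ·F = 0.3500·137.6 = 48.2 mol/h and L = F − V = 89.4 mol/h.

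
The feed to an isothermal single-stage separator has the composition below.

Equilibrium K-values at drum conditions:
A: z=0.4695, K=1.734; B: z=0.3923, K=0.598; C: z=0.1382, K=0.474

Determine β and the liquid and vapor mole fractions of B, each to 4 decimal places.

β = 0.3551, x_B = 0.4576, y_B = 0.2737

Rachford–Rice: g(β) = Σ zᵢ(Kᵢ−1)/(1+β(Kᵢ−1)) = 0.
Feasibility: ΣzᵢKᵢ = 1.1142, Σzᵢ/Kᵢ = 1.2183 — both > 1, two phases present.
Newton–Raphson from β = 0.5:
  β = 0.5000: g = -0.04392, g' = -0.3051 → β = 0.3560
  β = 0.3560: g = -0.00028, g' = -0.3032 → β = 0.3551
Converged at β = 0.3551.
Compositions from xᵢ = zᵢ/(1+β(Kᵢ−1)), yᵢ = Kᵢxᵢ:
  A: x = 0.3724, y = 0.6458
  B: x = 0.4576, y = 0.2737
  C: x = 0.1699, y = 0.0806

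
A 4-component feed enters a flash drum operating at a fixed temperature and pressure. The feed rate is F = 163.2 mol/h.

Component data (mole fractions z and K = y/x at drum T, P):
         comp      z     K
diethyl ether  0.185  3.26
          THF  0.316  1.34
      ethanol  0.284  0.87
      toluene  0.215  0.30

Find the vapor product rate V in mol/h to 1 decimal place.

Newton–Raphson from β = 0.34:
  β = 0.340: g = 0.0966, g' = -0.518 → β = 0.526
  β = 0.526: g = 0.0041, g' = -0.493 → β = 0.535
Converged at β = 0.535.
Then V = β·F = 0.5348·163.2 = 87.3 mol/h and L = F − V = 75.9 mol/h.

V = 87.3 mol/h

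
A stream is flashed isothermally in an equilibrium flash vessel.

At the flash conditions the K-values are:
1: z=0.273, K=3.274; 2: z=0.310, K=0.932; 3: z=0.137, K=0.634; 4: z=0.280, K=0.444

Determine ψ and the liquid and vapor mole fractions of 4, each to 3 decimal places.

Let ψ = V/F and solve Σ zᵢ(Kᵢ−1)/(1+ψ(Kᵢ−1)) = 0.
Check two-phase: ΣzᵢKᵢ = 1.394 > 1 and Σzᵢ/Kᵢ = 1.263 > 1, so g(0) = 0.394 > 0 and g(1) = -0.263 < 0.
Iterate (Newton) starting at ψ = 0.55:
  ψ = 0.550: g = -0.0331, g' = -0.489 → ψ = 0.482
  ψ = 0.482: g = 0.0007, g' = -0.511 → ψ = 0.484
Converged at ψ = 0.484.
Compositions from xᵢ = zᵢ/(1+ψ(Kᵢ−1)), yᵢ = Kᵢxᵢ:
  1: x = 0.130, y = 0.426
  2: x = 0.321, y = 0.299
  3: x = 0.166, y = 0.106
  4: x = 0.383, y = 0.170

ψ = 0.484, x_4 = 0.383, y_4 = 0.170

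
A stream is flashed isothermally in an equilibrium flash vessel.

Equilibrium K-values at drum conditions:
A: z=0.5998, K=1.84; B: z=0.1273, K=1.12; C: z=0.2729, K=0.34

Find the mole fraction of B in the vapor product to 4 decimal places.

Iterate (Newton) starting at ψ = 0.62:
  ψ = 0.6200: g = 0.04065, g' = -0.5251 → ψ = 0.6974
  ψ = 0.6974: g = -0.00191, g' = -0.5779 → ψ = 0.6941
Converged at ψ = 0.6941.
Compositions from xᵢ = zᵢ/(1+ψ(Kᵢ−1)), yᵢ = Kᵢxᵢ:
  A: x = 0.3789, y = 0.6972
  B: x = 0.1175, y = 0.1316
  C: x = 0.5036, y = 0.1712

y_B = 0.1316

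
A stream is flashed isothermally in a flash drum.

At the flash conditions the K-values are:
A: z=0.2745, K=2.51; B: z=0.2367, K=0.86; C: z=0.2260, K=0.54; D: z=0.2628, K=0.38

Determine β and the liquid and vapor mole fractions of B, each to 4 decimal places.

Let β = V/F and solve Σ zᵢ(Kᵢ−1)/(1+β(Kᵢ−1)) = 0.
Feasibility: ΣzᵢKᵢ = 1.1145, Σzᵢ/Kᵢ = 1.4947 — both > 1, two phases present.
Newton–Raphson from β = 0.44:
  β = 0.4400: g = -0.14068, g' = -0.4974 → β = 0.1572
  β = 0.1572: g = 0.00852, g' = -0.5932 → β = 0.1715
  β = 0.1715: g = 0.00008, g' = -0.5826 → β = 0.1717
Converged at β = 0.1717.
Compositions from xᵢ = zᵢ/(1+β(Kᵢ−1)), yᵢ = Kᵢxᵢ:
  A: x = 0.2180, y = 0.5472
  B: x = 0.2425, y = 0.2086
  C: x = 0.2454, y = 0.1325
  D: x = 0.2941, y = 0.1118

β = 0.1717, x_B = 0.2425, y_B = 0.2086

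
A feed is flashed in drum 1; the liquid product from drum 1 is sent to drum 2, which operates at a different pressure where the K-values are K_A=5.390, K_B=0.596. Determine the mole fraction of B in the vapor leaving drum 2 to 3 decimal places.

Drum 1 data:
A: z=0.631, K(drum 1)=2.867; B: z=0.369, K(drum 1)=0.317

y_B (drum 2) = 0.546

Drum 1:
Let ψ₁ = V/F and solve Σ zᵢ(Kᵢ−1)/(1+ψ₁(Kᵢ−1)) = 0.
Check two-phase: ΣzᵢKᵢ = 1.926 > 1 and Σzᵢ/Kᵢ = 1.384 > 1, so g(0) = 0.926 > 0 and g(1) = -0.384 < 0.
Binary case is linear: z₁(K₁−1)(1+ψ₁(K₂−1)) + z₂(K₂−1)(1+ψ₁(K₁−1)) = 0
⇒ ψ₁ = [z₁(K₁−1)+z₂(K₂−1)] / [−(K₁−1)(K₂−1)] = 0.9261/1.2752 = 0.726
Drum-1 compositions:
  A: x = 0.268, y = 0.768
  B: x = 0.732, y = 0.232
Drum-2 feed = drum-1 liquid: z₂ = (0.2678, 0.7322).
Drum 2:
Iterate (Newton) starting at ψ₂ = 0.53:
  ψ₂ = 0.530: g = -0.0229, g' = -0.660 → ψ₂ = 0.495
  ψ₂ = 0.495: g = 0.0007, g' = -0.699 → ψ₂ = 0.496
Converged at ψ₂ = 0.496.
  A: x = 0.084, y = 0.454
  B: x = 0.916, y = 0.546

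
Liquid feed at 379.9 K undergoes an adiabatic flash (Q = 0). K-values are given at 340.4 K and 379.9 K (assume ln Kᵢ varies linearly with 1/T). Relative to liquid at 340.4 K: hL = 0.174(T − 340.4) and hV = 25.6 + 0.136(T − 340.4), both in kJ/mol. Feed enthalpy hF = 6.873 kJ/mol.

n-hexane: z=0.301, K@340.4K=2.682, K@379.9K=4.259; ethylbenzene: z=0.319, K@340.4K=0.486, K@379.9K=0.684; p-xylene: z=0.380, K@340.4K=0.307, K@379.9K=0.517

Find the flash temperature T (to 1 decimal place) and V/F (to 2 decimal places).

T = 351.2 K, V/F = 0.20

Adiabatic flash: solve Rachford–Rice at each trial T, then check hF = ψ·hV(T) + (1−ψ)·hL(T).
  T = 340.4 K: K = (2.682, 0.486, 0.307), RR gives ψ = 0.076, H_out = 1.953 kJ/mol
  T = 379.9 K: K = (4.259, 0.684, 0.517), RR gives ψ = 0.517, H_out = 19.341 kJ/mol
  T = 360.1 K: K = (3.421, 0.582, 0.404), RR gives ψ = 0.293, H_out = 10.703 kJ/mol
  T = 350.2 K: K = (3.037, 0.533, 0.353), RR gives ψ = 0.188, H_out = 6.455 kJ/mol
  T = 355.1 K: K = (3.224, 0.557, 0.378), RR gives ψ = 0.240, H_out = 8.577 kJ/mol
  T = 352.6 K: K = (3.128, 0.545, 0.365), RR gives ψ = 0.214, H_out = 7.501 kJ/mol
Linear interpolation between T = 350.2 (H_out = 6.455) and T = 352.6 (H_out = 7.501) on hF = 6.873 gives T ≈ 351.2 K, at which ψ = 0.20.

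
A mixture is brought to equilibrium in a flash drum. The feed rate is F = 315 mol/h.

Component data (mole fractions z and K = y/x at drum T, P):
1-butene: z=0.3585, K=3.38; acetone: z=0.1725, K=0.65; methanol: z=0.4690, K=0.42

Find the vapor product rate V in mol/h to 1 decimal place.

Newton–Raphson from V/F = 0.5:
  V/F = 0.5000: g = -0.06671, g' = -0.7674 → V/F = 0.4131
  V/F = 0.4131: g = 0.00194, g' = -0.8181 → V/F = 0.4154
Converged at V/F = 0.4155.
Then V = V/F·F = 0.4155·315 = 130.9 mol/h and L = F − V = 184.1 mol/h.

V = 130.9 mol/h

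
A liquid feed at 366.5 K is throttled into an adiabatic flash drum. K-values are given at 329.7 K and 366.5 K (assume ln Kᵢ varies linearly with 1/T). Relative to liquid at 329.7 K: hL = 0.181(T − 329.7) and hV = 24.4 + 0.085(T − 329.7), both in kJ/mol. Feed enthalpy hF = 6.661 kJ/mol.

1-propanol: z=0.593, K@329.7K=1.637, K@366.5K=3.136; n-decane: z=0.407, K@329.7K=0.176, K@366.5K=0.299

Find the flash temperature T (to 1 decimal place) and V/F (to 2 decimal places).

Adiabatic flash: solve Rachford–Rice at each trial T, then check hF = ψ·hV(T) + (1−ψ)·hL(T).
  T = 329.7 K: K = (1.637, 0.176), RR gives ψ = 0.081, H_out = 1.970 kJ/mol
  T = 366.5 K: K = (3.136, 0.299), RR gives ψ = 0.655, H_out = 20.337 kJ/mol
  T = 348.1 K: K = (2.305, 0.233), RR gives ψ = 0.461, H_out = 13.762 kJ/mol
  T = 338.9 K: K = (1.952, 0.203), RR gives ψ = 0.316, H_out = 9.106 kJ/mol
  T = 334.3 K: K = (1.790, 0.189), RR gives ψ = 0.216, H_out = 6.006 kJ/mol
  T = 336.6 K: K = (1.869, 0.196), RR gives ψ = 0.269, H_out = 7.646 kJ/mol
Linear interpolation between T = 334.3 (H_out = 6.006) and T = 336.6 (H_out = 7.646) on hF = 6.661 gives T ≈ 335.2 K, at which ψ = 0.24.

T = 335.2 K, V/F = 0.24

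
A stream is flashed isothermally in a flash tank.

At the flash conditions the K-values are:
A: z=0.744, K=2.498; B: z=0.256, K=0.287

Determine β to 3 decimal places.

Material balance + equilibrium reduce to Σ zᵢ(Kᵢ−1)/(1+β(Kᵢ−1)) = 0.
g(0) = ΣzᵢKᵢ − 1 = 0.932 and g(1) = 1 − Σzᵢ/Kᵢ = -0.190, so a root lies in (0, 1).
Binary case is linear: z₁(K₁−1)(1+β(K₂−1)) + z₂(K₂−1)(1+β(K₁−1)) = 0
⇒ β = [z₁(K₁−1)+z₂(K₂−1)] / [−(K₁−1)(K₂−1)] = 0.9320/1.0681 = 0.873

β = 0.873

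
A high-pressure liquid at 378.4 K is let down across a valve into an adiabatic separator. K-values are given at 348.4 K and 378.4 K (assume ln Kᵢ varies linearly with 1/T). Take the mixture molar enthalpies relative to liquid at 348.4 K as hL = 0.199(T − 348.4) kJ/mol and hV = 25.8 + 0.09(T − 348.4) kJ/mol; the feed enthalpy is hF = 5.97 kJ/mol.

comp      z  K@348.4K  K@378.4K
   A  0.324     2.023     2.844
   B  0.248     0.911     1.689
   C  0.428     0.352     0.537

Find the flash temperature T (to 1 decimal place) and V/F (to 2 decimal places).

T = 353.1 K, V/F = 0.20

Adiabatic flash: solve Rachford–Rice at each trial T, then check hF = ψ·hV(T) + (1−ψ)·hL(T).
  T = 348.4 K: K = (2.023, 0.911, 0.352), RR gives ψ = 0.063, H_out = 1.627 kJ/mol
  T = 378.4 K: K = (2.844, 1.689, 0.537), RR gives ψ = 0.879, H_out = 25.785 kJ/mol
  T = 363.4 K: K = (2.416, 1.256, 0.439), RR gives ψ = 0.482, H_out = 14.621 kJ/mol
  T = 355.9 K: K = (2.215, 1.073, 0.394), RR gives ψ = 0.278, H_out = 8.440 kJ/mol
  T = 352.1 K: K = (2.116, 0.989, 0.372), RR gives ψ = 0.171, H_out = 5.076 kJ/mol
  T = 354.0 K: K = (2.165, 1.030, 0.383), RR gives ψ = 0.225, H_out = 6.779 kJ/mol
Linear interpolation between T = 352.1 (H_out = 5.076) and T = 354.0 (H_out = 6.779) on hF = 5.97 gives T ≈ 353.1 K, at which ψ = 0.20.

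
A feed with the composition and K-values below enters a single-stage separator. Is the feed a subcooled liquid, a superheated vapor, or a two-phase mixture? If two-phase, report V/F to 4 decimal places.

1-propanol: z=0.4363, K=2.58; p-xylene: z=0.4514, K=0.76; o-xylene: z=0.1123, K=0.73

ΣzᵢKᵢ = 1.5507; Σzᵢ/Kᵢ = 0.9169.
Since Σzᵢ/Kᵢ < 1 the mixture is above its dew point — single vapor phase.

superheated vapor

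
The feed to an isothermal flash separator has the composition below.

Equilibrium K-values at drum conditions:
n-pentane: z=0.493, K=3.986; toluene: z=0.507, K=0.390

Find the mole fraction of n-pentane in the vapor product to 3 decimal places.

y_n-pentane = 0.676

Material balance + equilibrium reduce to Σ zᵢ(Kᵢ−1)/(1+V/F(Kᵢ−1)) = 0.
Feasibility: ΣzᵢKᵢ = 2.163, Σzᵢ/Kᵢ = 1.424 — both > 1, two phases present.
Binary case is linear: z₁(K₁−1)(1+V/F(K₂−1)) + z₂(K₂−1)(1+V/F(K₁−1)) = 0
⇒ V/F = [z₁(K₁−1)+z₂(K₂−1)] / [−(K₁−1)(K₂−1)] = 1.1628/1.8215 = 0.638
Compositions from xᵢ = zᵢ/(1+V/F(Kᵢ−1)), yᵢ = Kᵢxᵢ:
  n-pentane: x = 0.170, y = 0.676
  toluene: x = 0.830, y = 0.324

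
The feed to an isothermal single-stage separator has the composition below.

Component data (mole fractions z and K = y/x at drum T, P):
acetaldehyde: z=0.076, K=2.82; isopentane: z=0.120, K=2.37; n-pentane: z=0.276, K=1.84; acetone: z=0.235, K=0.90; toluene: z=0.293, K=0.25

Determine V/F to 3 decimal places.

Rachford–Rice: g(V/F) = Σ zᵢ(Kᵢ−1)/(1+V/F(Kᵢ−1)) = 0.
Feasibility: ΣzᵢKᵢ = 1.291, Σzᵢ/Kᵢ = 1.661 — both > 1, two phases present.
Newton iteration, V/F⁰ = 0.5:
  V/F = 0.500: g = -0.0431, g' = -0.669 → V/F = 0.436
  V/F = 0.436: g = -0.0011, g' = -0.637 → V/F = 0.434
Converged at V/F = 0.434.

V/F = 0.434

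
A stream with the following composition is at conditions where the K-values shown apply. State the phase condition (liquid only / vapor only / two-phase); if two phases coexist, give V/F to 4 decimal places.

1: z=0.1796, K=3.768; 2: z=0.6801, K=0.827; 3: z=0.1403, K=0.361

two-phase, V/F = 0.3755

ΣzᵢKᵢ = 1.2898; Σzᵢ/Kᵢ = 1.2587.
Both exceed 1, so a two-phase solution exists.
Newton iteration, ψ⁰ = 0.5:
  ψ = 0.5000: g = -0.05201, g' = -0.3902 → ψ = 0.3667
  ψ = 0.3667: g = 0.00399, g' = -0.4598 → ψ = 0.3754
  ψ = 0.3754: g = 0.00003, g' = -0.4534 → ψ = 0.3755
Converged at ψ = 0.3755.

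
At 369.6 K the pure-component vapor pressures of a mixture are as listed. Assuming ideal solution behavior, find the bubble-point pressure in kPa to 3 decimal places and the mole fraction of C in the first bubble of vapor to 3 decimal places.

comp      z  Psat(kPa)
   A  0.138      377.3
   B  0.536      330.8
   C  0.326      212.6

Pbub = 298.684 kPa, y_C = 0.232

At the bubble point ψ → 0, so ΣzᵢKᵢ = 1 with Kᵢ = Pᵢˢᵃᵗ/P ⇒ P = ΣzᵢPᵢˢᵃᵗ.
P = 0.138·377.3 + 0.536·330.8 + 0.326·212.6 = 298.684 kPa
yᵢ = zᵢPᵢˢᵃᵗ/P ⇒ y_C = 0.326·212.6/298.684 = 0.232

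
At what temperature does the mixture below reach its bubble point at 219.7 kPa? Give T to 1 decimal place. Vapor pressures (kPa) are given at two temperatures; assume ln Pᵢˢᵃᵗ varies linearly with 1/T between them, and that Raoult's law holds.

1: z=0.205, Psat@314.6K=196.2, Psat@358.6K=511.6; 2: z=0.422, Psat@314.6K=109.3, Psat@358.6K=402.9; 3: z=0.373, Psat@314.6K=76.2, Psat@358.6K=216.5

T = 338.6 K

Bubble-point temperature: ΣzᵢPᵢˢᵃᵗ(T) = P. Interpolate ln Pᵢˢᵃᵗ = aᵢ + bᵢ/T.
  T = 314.6 K: ΣzᵢPᵢˢᵃᵗ = 114.77 kPa
  T = 358.6 K: ΣzᵢPᵢˢᵃᵗ = 355.66 kPa
  T = 336.6 K: ΣzᵢPᵢˢᵃᵗ = 209.00 kPa
  T = 347.6 K: ΣzᵢPᵢˢᵃᵗ = 274.76 kPa
  T = 342.1 K: ΣzᵢPᵢˢᵃᵗ = 240.12 kPa
  T = 339.4 K: ΣzᵢPᵢˢᵃᵗ = 224.42 kPa
  T = 338.0 K: ΣzᵢPᵢˢᵃᵗ = 216.60 kPa
Interpolating between 338.0 K and 339.4 K gives T ≈ 338.6 K.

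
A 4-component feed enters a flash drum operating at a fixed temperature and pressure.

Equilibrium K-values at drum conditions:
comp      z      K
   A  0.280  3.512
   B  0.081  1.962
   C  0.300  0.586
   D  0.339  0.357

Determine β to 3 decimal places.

β = 0.357

Rachford–Rice: g(β) = Σ zᵢ(Kᵢ−1)/(1+β(Kᵢ−1)) = 0.
Check two-phase: ΣzᵢKᵢ = 1.439 > 1 and Σzᵢ/Kᵢ = 1.583 > 1, so g(0) = 0.439 > 0 and g(1) = -0.583 < 0.
Newton–Raphson from β = 0.56:
  β = 0.560: g = -0.1594, g' = -0.766 → β = 0.352
  β = 0.352: g = 0.0045, g' = -0.844 → β = 0.357
Converged at β = 0.357.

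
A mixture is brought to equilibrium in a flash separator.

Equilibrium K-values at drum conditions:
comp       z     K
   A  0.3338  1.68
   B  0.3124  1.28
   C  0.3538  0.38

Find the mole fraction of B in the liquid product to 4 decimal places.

x_B = 0.2883

Material balance + equilibrium reduce to Σ zᵢ(Kᵢ−1)/(1+V/F(Kᵢ−1)) = 0.
Check two-phase: ΣzᵢKᵢ = 1.0951 > 1 and Σzᵢ/Kᵢ = 1.3738 > 1, so g(0) = 0.0951 > 0 and g(1) = -0.3738 < 0.
Iterate (Newton) starting at V/F = 0.55:
  V/F = 0.5500: g = -0.09186, g' = -0.4133 → V/F = 0.3277
  V/F = 0.3277: g = -0.00956, g' = -0.3380 → V/F = 0.2995
  V/F = 0.2995: g = -0.00008, g' = -0.3325 → V/F = 0.2992
Converged at V/F = 0.2992.
Compositions from xᵢ = zᵢ/(1+V/F(Kᵢ−1)), yᵢ = Kᵢxᵢ:
  A: x = 0.2774, y = 0.4660
  B: x = 0.2883, y = 0.3690
  C: x = 0.4344, y = 0.1651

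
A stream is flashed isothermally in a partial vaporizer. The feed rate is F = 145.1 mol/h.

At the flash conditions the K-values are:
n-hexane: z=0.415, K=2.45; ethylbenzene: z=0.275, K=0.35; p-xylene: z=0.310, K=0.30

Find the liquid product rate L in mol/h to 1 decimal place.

Rachford–Rice: g(V/F) = Σ zᵢ(Kᵢ−1)/(1+V/F(Kᵢ−1)) = 0.
Feasibility: ΣzᵢKᵢ = 1.206, Σzᵢ/Kᵢ = 1.988 — both > 1, two phases present.
Iterate (Newton) starting at V/F = 0.5:
  V/F = 0.500: g = -0.2498, g' = -0.908 → V/F = 0.225
  V/F = 0.225: g = -0.0130, g' = -0.870 → V/F = 0.210
Converged at V/F = 0.210.
Then V = V/F·F = 0.2099·145.1 = 30.5 mol/h and L = F − V = 114.6 mol/h.

L = 114.6 mol/h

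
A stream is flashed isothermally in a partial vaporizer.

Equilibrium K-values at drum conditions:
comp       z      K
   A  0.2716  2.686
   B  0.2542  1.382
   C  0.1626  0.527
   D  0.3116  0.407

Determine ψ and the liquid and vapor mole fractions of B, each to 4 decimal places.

Material balance + equilibrium reduce to Σ zᵢ(Kᵢ−1)/(1+ψ(Kᵢ−1)) = 0.
Feasibility: ΣzᵢKᵢ = 1.2933, Σzᵢ/Kᵢ = 1.3592 — both > 1, two phases present.
Newton–Raphson from ψ = 0.5:
  ψ = 0.5000: g = -0.03339, g' = -0.5373 → ψ = 0.4378
  ψ = 0.4378: g = 0.00006, g' = -0.5405 → ψ = 0.4379
Converged at ψ = 0.4379.
Compositions from xᵢ = zᵢ/(1+ψ(Kᵢ−1)), yᵢ = Kᵢxᵢ:
  A: x = 0.1562, y = 0.4197
  B: x = 0.2178, y = 0.3010
  C: x = 0.2051, y = 0.1081
  D: x = 0.4209, y = 0.1713

ψ = 0.4379, x_B = 0.2178, y_B = 0.3010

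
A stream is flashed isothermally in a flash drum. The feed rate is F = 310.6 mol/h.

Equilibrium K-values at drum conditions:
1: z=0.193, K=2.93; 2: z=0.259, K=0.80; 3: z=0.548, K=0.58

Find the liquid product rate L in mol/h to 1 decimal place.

L = 269.6 mol/h

Material balance + equilibrium reduce to Σ zᵢ(Kᵢ−1)/(1+V/F(Kᵢ−1)) = 0.
Feasibility: ΣzᵢKᵢ = 1.091, Σzᵢ/Kᵢ = 1.334 — both > 1, two phases present.
Newton–Raphson from V/F = 0.54:
  V/F = 0.540: g = -0.1733, g' = -0.347 → V/F = 0.041
  V/F = 0.041: g = 0.0591, g' = -0.729 → V/F = 0.122
  V/F = 0.122: g = 0.0060, g' = -0.590 → V/F = 0.132
Converged at V/F = 0.132.
Then V = V/F·F = 0.1320·310.6 = 41.0 mol/h and L = F − V = 269.6 mol/h.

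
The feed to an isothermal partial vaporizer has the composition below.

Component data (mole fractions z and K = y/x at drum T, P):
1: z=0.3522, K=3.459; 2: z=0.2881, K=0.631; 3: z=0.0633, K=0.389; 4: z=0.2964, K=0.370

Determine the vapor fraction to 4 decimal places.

ψ = 0.4132

Iterate (Newton) starting at ψ = 0.5:
  ψ = 0.5000: g = -0.07020, g' = -0.7871 → ψ = 0.4108
  ψ = 0.4108: g = 0.00195, g' = -0.8378 → ψ = 0.4131
Converged at ψ = 0.4132.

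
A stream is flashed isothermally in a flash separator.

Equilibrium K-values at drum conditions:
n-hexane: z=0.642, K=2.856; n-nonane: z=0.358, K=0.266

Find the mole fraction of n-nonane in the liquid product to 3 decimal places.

Rachford–Rice: g(β) = Σ zᵢ(Kᵢ−1)/(1+β(Kᵢ−1)) = 0.
g(0) = ΣzᵢKᵢ − 1 = 0.929 and g(1) = 1 − Σzᵢ/Kᵢ = -0.571, so a root lies in (0, 1).
Binary case is linear: z₁(K₁−1)(1+β(K₂−1)) + z₂(K₂−1)(1+β(K₁−1)) = 0
⇒ β = [z₁(K₁−1)+z₂(K₂−1)] / [−(K₁−1)(K₂−1)] = 0.9288/1.3623 = 0.682
Compositions from xᵢ = zᵢ/(1+β(Kᵢ−1)), yᵢ = Kᵢxᵢ:
  n-hexane: x = 0.283, y = 0.809
  n-nonane: x = 0.717, y = 0.191

x_n-nonane = 0.717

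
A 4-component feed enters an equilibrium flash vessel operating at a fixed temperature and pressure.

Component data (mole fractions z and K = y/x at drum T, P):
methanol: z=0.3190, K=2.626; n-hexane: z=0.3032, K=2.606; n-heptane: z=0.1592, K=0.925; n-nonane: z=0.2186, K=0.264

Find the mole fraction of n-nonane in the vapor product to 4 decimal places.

Rachford–Rice: g(ψ) = Σ zᵢ(Kᵢ−1)/(1+ψ(Kᵢ−1)) = 0.
Feasibility: ΣzᵢKᵢ = 1.8328, Σzᵢ/Kᵢ = 1.2380 — both > 1, two phases present.
Newton–Raphson from ψ = 0.43:
  ψ = 0.4300: g = 0.34557, g' = -0.8201 → ψ = 0.8514
  ψ = 0.8514: g = -0.02038, g' = -1.1382 → ψ = 0.8334
  ψ = 0.8334: g = -0.00045, g' = -1.0884 → ψ = 0.8330
Converged at ψ = 0.8330.
Compositions from xᵢ = zᵢ/(1+ψ(Kᵢ−1)), yᵢ = Kᵢxᵢ:
  methanol: x = 0.1355, y = 0.3558
  n-hexane: x = 0.1297, y = 0.3380
  n-heptane: x = 0.1698, y = 0.1571
  n-nonane: x = 0.5650, y = 0.1492

y_n-nonane = 0.1492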